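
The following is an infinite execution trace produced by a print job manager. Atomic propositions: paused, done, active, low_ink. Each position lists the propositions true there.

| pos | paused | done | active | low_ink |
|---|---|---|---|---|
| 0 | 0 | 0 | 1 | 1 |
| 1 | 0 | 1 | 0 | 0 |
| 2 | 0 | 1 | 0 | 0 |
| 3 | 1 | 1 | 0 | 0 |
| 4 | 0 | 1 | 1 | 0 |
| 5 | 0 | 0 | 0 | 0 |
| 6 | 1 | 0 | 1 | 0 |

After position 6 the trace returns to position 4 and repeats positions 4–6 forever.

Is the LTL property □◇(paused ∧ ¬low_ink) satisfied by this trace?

Satisfied

◇(paused ∧ ¬low_ink) holds at every position 0..6, and those are all positions ever visited, so □◇(paused ∧ ¬low_ink) holds.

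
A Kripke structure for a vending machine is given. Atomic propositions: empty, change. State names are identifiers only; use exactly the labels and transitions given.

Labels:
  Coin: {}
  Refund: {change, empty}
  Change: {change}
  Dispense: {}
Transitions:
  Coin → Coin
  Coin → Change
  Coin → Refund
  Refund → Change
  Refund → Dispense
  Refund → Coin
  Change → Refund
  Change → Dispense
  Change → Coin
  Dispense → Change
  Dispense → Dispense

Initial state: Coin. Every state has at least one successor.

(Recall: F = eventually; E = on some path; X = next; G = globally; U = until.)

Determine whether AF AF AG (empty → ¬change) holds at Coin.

Does not hold

States satisfying AF AG (empty → ¬change): ∅.
States satisfying AF AF AG (empty → ¬change): ∅.
There is a path from Coin along which AF AG (empty → ¬change) never holds.
Coin ∉ Sat(AF AF AG (empty → ¬change)).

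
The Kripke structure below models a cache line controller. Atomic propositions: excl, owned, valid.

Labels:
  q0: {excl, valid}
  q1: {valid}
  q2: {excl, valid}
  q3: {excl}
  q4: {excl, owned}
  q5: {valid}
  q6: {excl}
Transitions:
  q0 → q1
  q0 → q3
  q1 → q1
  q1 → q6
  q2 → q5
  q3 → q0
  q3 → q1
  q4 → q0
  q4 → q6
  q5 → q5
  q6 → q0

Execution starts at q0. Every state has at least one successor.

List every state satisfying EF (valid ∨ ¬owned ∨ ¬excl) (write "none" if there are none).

States satisfying valid ∨ ¬owned ∨ ¬excl: {q0, q1, q2, q3, q5, q6}.
States satisfying EF (valid ∨ ¬owned ∨ ¬excl): {q0, q1, q2, q3, q4, q5, q6}.

{q0, q1, q2, q3, q4, q5, q6}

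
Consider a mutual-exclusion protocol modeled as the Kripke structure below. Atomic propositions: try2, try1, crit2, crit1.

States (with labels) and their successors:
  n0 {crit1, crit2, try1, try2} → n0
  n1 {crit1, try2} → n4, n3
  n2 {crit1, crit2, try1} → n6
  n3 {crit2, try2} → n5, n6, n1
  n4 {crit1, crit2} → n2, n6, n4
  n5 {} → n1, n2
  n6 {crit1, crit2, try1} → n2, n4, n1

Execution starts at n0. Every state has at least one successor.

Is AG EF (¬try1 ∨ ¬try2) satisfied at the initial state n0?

States satisfying EF (¬try1 ∨ ¬try2): {n1, n2, n3, n4, n5, n6}.
States satisfying AG EF (¬try1 ∨ ¬try2): {n1, n2, n3, n4, n5, n6}.
n0 is reachable from n0 and violates EF (¬try1 ∨ ¬try2), so AG fails at n0.
n0 ∉ Sat(AG EF (¬try1 ∨ ¬try2)).

Violated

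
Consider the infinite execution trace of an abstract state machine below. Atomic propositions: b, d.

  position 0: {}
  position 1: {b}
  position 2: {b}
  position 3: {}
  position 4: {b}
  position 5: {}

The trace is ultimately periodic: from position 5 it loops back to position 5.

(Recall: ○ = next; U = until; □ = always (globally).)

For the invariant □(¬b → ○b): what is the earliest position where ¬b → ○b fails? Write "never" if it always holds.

Check ¬b → ○b at each position in order: 0 ✓, 1 ✓, 2 ✓, 3 ✓, 4 ✓.
At position 5 the labels are {} and the next position 5 has {}, so ¬b → ○b is false there. This is the first violation.

5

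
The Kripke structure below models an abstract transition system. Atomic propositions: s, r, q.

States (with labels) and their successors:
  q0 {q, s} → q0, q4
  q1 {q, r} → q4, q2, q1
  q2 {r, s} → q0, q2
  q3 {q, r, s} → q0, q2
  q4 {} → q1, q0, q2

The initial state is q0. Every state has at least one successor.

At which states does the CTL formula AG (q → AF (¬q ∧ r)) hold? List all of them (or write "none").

none

States satisfying q → AF (¬q ∧ r): {q2, q4}.
States satisfying AG (q → AF (¬q ∧ r)): ∅.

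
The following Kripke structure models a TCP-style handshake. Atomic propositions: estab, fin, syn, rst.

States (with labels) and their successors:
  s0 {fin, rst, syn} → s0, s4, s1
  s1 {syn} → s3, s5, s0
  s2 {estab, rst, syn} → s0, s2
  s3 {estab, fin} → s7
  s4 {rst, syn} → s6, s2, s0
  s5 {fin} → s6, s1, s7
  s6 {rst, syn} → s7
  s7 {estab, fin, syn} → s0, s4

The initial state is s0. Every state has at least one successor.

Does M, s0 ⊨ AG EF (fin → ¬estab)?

States satisfying EF (fin → ¬estab): {s0, s1, s2, s3, s4, s5, s6, s7}.
States satisfying AG EF (fin → ¬estab): {s0, s1, s2, s3, s4, s5, s6, s7}.
Every state reachable from s0 satisfies EF (fin → ¬estab).
s0 ∈ Sat(AG EF (fin → ¬estab)).

Satisfied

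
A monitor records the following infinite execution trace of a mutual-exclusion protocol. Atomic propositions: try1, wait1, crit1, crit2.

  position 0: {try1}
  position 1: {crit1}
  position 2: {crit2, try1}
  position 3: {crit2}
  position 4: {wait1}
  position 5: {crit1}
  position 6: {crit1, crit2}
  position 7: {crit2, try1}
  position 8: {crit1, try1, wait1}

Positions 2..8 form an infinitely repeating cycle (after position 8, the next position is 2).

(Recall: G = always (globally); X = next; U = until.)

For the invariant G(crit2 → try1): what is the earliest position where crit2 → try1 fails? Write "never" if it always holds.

Check crit2 → try1 at each position in order: 0 ✓, 1 ✓, 2 ✓.
At position 3 the labels are {crit2}, so crit2 → try1 is false there. This is the first violation.

3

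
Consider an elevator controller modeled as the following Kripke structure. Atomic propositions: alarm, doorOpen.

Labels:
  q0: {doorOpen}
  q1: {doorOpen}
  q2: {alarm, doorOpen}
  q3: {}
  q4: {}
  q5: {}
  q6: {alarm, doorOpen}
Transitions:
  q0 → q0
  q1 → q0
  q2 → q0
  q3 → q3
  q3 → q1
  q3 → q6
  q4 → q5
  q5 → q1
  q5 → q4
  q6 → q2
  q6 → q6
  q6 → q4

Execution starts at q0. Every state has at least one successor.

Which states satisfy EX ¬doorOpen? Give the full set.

States satisfying ¬doorOpen: {q3, q4, q5}.
States satisfying EX ¬doorOpen: {q3, q4, q5, q6}.

{q3, q4, q5, q6}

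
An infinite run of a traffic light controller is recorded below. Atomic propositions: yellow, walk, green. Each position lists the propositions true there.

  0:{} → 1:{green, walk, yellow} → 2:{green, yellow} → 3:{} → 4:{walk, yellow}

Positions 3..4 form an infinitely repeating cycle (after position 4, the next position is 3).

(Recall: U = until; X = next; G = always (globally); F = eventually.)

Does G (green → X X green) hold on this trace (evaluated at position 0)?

green → X X green must hold at every position from 0 onward. It fails at position 1, so G (green → X X green) is false.
Positions where green holds: 1, 2.
Check X X green at each: 1→fails, 2→fails.

Violated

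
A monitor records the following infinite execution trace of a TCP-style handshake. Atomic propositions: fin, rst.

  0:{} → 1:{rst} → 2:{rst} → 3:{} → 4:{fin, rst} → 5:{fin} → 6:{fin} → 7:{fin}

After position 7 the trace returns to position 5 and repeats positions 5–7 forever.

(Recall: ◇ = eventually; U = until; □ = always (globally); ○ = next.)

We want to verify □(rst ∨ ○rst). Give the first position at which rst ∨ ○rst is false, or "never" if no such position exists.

Check rst ∨ ○rst at each position in order: 0 ✓, 1 ✓, 2 ✓, 3 ✓, 4 ✓.
At position 5 the labels are {fin} and the next position 6 has {fin}, so rst ∨ ○rst is false there. This is the first violation.

5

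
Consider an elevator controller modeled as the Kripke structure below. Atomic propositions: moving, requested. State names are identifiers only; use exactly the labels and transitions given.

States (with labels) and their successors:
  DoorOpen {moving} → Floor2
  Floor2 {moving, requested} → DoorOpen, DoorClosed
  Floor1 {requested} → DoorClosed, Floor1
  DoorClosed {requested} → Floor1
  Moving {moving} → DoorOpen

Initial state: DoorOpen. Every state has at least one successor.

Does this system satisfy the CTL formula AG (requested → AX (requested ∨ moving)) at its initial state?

States satisfying requested → AX (requested ∨ moving): {DoorOpen, Floor2, Floor1, DoorClosed, Moving}.
States satisfying AG (requested → AX (requested ∨ moving)): {DoorOpen, Floor2, Floor1, DoorClosed, Moving}.
Every state reachable from DoorOpen satisfies requested → AX (requested ∨ moving).
DoorOpen ∈ Sat(AG (requested → AX (requested ∨ moving))).

Holds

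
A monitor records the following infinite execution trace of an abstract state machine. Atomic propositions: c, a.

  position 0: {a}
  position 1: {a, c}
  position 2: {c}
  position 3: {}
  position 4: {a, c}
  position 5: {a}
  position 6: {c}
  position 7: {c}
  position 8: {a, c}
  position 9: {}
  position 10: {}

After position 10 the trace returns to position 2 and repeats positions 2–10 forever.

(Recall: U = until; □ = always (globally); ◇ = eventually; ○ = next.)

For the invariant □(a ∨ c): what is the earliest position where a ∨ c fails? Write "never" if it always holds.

3

Check a ∨ c at each position in order: 0 ✓, 1 ✓, 2 ✓.
At position 3 the labels are {}, so a ∨ c is false there. This is the first violation.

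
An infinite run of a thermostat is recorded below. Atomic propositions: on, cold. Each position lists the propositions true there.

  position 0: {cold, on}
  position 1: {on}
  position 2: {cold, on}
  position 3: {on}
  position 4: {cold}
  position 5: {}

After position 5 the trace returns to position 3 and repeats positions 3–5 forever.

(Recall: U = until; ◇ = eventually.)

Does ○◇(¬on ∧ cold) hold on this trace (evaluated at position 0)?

The position after 0 is 1; ◇(¬on ∧ cold) is true there.

Yes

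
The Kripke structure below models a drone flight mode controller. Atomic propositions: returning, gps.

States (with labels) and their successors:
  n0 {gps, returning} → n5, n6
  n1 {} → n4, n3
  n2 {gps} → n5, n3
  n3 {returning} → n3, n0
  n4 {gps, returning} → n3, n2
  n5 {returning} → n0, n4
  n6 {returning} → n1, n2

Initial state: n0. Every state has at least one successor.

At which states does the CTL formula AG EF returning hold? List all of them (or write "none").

States satisfying EF returning: {n0, n1, n2, n3, n4, n5, n6}.
States satisfying AG EF returning: {n0, n1, n2, n3, n4, n5, n6}.

{n0, n1, n2, n3, n4, n5, n6}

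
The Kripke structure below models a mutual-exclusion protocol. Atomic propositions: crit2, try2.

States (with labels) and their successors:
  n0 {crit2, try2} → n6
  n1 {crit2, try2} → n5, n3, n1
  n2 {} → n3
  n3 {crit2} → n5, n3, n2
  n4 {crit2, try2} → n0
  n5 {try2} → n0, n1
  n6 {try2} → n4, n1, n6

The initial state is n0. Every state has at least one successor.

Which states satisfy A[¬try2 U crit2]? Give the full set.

{n0, n1, n2, n3, n4}

States satisfying ¬try2: {n2, n3}.
States satisfying crit2: {n0, n1, n3, n4}.
States satisfying A[¬try2 U crit2]: {n0, n1, n2, n3, n4}.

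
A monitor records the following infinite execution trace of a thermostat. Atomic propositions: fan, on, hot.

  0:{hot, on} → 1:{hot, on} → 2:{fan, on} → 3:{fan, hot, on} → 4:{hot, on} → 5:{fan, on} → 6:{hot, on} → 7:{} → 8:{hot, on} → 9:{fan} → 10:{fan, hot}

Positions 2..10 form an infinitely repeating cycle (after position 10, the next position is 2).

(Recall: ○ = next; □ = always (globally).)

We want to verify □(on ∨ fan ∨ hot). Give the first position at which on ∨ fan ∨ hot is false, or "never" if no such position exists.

7

Check on ∨ fan ∨ hot at each position in order: 0 ✓, 1 ✓, 2 ✓, 3 ✓, 4 ✓, 5 ✓, 6 ✓.
At position 7 the labels are {}, so on ∨ fan ∨ hot is false there. This is the first violation.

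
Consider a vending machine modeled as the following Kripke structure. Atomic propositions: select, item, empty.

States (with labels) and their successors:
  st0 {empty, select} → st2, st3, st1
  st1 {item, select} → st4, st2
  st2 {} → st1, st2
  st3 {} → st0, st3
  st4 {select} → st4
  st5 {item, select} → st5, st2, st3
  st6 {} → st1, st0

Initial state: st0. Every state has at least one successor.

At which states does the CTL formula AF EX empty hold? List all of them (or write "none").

States satisfying EX empty: {st3, st6}.
States satisfying AF EX empty: {st3, st6}.

{st3, st6}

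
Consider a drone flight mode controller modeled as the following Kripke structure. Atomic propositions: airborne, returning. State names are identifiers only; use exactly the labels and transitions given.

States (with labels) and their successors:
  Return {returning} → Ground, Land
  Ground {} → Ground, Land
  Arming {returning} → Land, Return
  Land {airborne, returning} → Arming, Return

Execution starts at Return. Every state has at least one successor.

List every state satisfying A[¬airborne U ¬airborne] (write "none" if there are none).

States satisfying ¬airborne: {Return, Ground, Arming}.
States satisfying A[¬airborne U ¬airborne]: {Return, Ground, Arming}.

{Return, Ground, Arming}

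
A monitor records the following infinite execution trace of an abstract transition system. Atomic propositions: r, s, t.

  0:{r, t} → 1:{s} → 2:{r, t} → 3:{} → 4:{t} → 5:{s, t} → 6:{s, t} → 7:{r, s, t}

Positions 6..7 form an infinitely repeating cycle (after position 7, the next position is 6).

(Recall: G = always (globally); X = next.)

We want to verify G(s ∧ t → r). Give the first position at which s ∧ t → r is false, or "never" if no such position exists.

Check s ∧ t → r at each position in order: 0 ✓, 1 ✓, 2 ✓, 3 ✓, 4 ✓.
At position 5 the labels are {s, t}, so s ∧ t → r is false there. This is the first violation.

5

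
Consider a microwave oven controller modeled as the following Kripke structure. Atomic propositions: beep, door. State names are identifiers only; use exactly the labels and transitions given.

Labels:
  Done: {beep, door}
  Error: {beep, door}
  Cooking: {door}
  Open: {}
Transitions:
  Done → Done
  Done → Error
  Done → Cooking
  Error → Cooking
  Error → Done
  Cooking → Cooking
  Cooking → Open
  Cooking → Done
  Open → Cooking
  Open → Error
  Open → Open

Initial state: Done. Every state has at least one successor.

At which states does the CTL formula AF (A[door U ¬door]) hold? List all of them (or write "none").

{Open}

States satisfying A[door U ¬door]: {Open}.
States satisfying AF (A[door U ¬door]): {Open}.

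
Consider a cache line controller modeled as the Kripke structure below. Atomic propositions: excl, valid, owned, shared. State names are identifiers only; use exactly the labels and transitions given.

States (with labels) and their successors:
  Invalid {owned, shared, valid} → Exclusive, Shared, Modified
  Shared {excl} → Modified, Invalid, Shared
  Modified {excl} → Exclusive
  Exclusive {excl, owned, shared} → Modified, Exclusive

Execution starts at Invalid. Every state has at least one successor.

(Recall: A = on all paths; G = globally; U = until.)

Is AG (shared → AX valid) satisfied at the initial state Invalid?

States satisfying shared → AX valid: {Shared, Modified}.
States satisfying AG (shared → AX valid): ∅.
Exclusive is reachable from Invalid and violates shared → AX valid, so AG fails at Invalid.
Invalid ∉ Sat(AG (shared → AX valid)).

No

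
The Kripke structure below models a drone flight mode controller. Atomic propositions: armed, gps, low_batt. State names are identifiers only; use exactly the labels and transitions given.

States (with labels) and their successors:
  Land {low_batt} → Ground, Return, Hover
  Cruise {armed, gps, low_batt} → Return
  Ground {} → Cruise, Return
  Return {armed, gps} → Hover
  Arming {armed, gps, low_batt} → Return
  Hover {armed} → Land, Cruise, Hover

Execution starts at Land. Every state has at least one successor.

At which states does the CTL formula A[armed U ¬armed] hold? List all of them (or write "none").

States satisfying armed: {Cruise, Return, Arming, Hover}.
States satisfying ¬armed: {Land, Ground}.
States satisfying A[armed U ¬armed]: {Land, Ground}.

{Land, Ground}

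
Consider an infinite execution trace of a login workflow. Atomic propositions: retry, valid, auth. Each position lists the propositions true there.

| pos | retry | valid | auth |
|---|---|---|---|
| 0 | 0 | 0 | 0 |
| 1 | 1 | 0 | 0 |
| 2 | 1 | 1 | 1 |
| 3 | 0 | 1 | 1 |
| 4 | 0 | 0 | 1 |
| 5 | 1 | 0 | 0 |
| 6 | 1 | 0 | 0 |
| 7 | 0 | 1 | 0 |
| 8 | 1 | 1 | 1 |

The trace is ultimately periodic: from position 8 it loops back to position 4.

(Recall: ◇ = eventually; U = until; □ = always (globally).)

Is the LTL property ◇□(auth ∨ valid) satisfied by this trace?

No

□(auth ∨ valid) is false at every position 0..8, so it never becomes true and ◇□(auth ∨ valid) fails.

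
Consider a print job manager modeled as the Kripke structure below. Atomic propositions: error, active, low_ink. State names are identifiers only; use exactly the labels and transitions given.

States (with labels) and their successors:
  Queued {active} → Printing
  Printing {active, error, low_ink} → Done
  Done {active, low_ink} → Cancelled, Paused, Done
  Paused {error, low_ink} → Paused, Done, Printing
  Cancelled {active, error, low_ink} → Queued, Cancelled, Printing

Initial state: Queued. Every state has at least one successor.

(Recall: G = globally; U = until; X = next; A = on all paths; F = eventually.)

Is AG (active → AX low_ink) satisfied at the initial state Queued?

States satisfying active → AX low_ink: {Queued, Printing, Done, Paused}.
States satisfying AG (active → AX low_ink): ∅.
Cancelled is reachable from Queued and violates active → AX low_ink, so AG fails at Queued.
Queued ∉ Sat(AG (active → AX low_ink)).

Does not hold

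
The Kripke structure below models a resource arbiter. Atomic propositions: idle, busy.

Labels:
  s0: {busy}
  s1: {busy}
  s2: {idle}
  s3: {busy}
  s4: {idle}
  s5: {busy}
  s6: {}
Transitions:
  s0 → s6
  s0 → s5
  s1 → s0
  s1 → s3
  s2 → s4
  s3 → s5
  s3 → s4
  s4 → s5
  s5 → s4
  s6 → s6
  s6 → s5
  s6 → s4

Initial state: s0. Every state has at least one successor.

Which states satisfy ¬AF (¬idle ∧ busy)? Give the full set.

States satisfying ¬idle ∧ busy: {s0, s1, s3, s5}.
States satisfying AF (¬idle ∧ busy): {s0, s1, s2, s3, s4, s5}.
States satisfying ¬AF (¬idle ∧ busy): {s6}.

{s6}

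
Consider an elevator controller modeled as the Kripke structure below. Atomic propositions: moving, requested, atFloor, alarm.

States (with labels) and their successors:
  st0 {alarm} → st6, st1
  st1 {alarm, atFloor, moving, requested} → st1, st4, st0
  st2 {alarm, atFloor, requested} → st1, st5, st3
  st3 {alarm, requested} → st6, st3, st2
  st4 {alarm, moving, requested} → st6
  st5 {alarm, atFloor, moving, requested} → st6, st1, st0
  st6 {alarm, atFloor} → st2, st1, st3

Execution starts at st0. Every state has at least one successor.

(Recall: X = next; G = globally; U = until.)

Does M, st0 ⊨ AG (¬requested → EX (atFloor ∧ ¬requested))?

No

States satisfying ¬requested → EX (atFloor ∧ ¬requested): {st0, st1, st2, st3, st4, st5}.
States satisfying AG (¬requested → EX (atFloor ∧ ¬requested)): ∅.
st6 is reachable from st0 and violates ¬requested → EX (atFloor ∧ ¬requested), so AG fails at st0.
st0 ∉ Sat(AG (¬requested → EX (atFloor ∧ ¬requested))).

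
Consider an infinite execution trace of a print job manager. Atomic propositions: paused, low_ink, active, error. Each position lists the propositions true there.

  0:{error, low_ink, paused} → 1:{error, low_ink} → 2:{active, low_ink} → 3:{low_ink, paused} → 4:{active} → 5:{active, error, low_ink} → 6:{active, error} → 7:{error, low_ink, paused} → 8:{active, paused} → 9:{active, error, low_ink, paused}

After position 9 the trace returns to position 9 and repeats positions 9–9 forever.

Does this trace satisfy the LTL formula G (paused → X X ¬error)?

paused → X X ¬error must hold at every position from 0 onward. It fails at position 3, so G (paused → X X ¬error) is false.
Positions where paused holds: 0, 3, 7, 8, 9.
Check X X ¬error at each: 0→ok, 3→fails, 7→fails, 8→fails, 9→fails.

No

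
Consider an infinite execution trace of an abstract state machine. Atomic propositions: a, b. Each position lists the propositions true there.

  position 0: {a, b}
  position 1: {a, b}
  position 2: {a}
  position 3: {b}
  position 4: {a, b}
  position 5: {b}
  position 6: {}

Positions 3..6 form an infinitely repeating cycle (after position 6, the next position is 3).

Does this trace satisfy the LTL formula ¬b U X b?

Holds

Walking from position 0: X b first holds at position 0, and ¬b holds at every earlier position along the way, so ¬b U X b holds.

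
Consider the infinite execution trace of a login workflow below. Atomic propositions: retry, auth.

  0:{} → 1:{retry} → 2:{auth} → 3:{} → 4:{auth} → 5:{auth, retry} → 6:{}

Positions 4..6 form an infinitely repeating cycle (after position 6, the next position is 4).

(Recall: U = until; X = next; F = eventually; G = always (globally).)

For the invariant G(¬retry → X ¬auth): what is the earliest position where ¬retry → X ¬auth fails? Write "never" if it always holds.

Check ¬retry → X ¬auth at each position in order: 0 ✓, 1 ✓, 2 ✓.
At position 3 the labels are {} and the next position 4 has {auth}, so ¬retry → X ¬auth is false there. This is the first violation.

3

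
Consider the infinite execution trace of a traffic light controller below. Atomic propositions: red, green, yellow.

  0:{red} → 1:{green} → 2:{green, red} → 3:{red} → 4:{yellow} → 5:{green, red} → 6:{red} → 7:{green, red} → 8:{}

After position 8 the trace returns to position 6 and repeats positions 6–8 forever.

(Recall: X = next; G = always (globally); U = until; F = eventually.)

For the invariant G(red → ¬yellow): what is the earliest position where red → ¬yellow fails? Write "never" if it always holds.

red → ¬yellow holds at every position 0..8, and those are all the positions the trace ever visits, so the invariant G(red → ¬yellow) is never violated.

never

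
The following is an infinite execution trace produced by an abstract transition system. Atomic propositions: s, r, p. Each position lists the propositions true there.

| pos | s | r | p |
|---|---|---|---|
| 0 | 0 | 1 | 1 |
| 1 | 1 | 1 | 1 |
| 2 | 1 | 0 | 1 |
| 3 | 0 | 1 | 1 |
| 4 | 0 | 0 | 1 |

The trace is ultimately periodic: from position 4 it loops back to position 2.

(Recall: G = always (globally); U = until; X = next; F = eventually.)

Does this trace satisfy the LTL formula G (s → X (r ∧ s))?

No

s → X (r ∧ s) must hold at every position from 0 onward. It fails at position 1, so G (s → X (r ∧ s)) is false.
Positions where s holds: 1, 2.
Check X (r ∧ s) at each: 1→fails, 2→fails.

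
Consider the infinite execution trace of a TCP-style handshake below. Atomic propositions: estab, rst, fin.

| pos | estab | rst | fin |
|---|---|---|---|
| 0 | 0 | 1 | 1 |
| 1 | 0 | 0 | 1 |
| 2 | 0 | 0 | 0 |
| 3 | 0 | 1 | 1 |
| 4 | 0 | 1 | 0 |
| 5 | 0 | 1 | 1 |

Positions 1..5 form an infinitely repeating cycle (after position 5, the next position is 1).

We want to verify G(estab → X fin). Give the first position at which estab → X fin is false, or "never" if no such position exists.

estab → X fin holds at every position 0..5, and those are all the positions the trace ever visits, so the invariant G(estab → X fin) is never violated.

never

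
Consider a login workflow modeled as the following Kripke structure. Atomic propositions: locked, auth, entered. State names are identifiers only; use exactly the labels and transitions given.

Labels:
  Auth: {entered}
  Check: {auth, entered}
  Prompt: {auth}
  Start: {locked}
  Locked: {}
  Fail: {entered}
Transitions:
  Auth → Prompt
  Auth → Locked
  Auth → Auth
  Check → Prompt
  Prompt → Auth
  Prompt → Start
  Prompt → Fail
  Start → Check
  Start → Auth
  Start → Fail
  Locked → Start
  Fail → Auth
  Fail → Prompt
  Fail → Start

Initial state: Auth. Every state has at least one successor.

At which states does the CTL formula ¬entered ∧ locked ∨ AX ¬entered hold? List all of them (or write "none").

{Check, Start, Locked}

States satisfying ¬entered: {Prompt, Start, Locked}.
States satisfying ¬entered ∧ locked: {Start}.
States satisfying AX ¬entered: {Check, Locked}.
States satisfying ¬entered ∧ locked ∨ AX ¬entered: {Check, Start, Locked}.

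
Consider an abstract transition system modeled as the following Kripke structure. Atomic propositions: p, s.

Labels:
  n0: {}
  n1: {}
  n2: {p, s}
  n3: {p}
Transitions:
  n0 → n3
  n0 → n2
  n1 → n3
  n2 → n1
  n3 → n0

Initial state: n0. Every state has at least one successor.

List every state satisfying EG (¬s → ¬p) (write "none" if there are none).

States satisfying ¬s → ¬p: {n0, n1, n2}.
States satisfying EG (¬s → ¬p): ∅.

none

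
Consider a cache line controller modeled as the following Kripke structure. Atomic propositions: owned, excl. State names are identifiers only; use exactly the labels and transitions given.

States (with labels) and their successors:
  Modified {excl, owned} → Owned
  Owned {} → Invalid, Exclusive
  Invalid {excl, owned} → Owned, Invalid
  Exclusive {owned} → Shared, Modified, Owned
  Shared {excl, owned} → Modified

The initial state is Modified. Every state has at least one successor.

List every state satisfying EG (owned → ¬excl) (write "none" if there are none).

{Owned, Exclusive}

States satisfying owned → ¬excl: {Owned, Exclusive}.
States satisfying EG (owned → ¬excl): {Owned, Exclusive}.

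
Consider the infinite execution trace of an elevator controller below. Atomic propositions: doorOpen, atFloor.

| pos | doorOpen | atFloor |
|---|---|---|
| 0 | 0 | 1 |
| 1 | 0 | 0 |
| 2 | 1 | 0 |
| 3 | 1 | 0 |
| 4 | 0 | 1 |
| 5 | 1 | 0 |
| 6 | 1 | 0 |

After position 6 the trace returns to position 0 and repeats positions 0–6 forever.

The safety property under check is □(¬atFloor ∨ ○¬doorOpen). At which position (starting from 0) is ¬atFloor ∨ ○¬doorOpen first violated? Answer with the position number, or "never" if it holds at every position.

Check ¬atFloor ∨ ○¬doorOpen at each position in order: 0 ✓, 1 ✓, 2 ✓, 3 ✓.
At position 4 the labels are {atFloor} and the next position 5 has {doorOpen}, so ¬atFloor ∨ ○¬doorOpen is false there. This is the first violation.

4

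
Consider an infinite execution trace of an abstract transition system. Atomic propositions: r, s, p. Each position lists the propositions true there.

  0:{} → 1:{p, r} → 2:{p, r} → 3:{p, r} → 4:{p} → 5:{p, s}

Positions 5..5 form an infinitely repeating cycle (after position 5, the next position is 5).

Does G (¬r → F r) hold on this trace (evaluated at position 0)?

¬r → F r must hold at every position from 0 onward. It fails at position 4, so G (¬r → F r) is false.
Positions where ¬r holds: 0, 4, 5.
Check F r at each: 0→ok, 4→fails, 5→fails.

Violated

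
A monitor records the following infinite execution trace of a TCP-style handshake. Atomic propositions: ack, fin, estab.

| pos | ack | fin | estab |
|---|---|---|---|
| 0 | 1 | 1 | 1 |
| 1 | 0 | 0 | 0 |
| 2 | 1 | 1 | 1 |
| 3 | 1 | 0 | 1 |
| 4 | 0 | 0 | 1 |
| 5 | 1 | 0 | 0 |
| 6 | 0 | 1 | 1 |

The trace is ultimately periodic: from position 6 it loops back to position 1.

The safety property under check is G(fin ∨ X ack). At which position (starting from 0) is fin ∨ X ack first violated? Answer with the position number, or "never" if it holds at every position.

Check fin ∨ X ack at each position in order: 0 ✓, 1 ✓, 2 ✓.
At position 3 the labels are {ack, estab} and the next position 4 has {estab}, so fin ∨ X ack is false there. This is the first violation.

3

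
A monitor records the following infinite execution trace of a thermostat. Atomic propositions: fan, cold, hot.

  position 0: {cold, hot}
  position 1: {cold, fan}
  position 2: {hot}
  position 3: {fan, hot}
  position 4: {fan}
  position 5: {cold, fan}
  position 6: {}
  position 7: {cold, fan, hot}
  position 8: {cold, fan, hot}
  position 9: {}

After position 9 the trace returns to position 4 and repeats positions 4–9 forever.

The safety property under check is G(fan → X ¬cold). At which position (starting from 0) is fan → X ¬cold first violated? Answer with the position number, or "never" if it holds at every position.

4

Check fan → X ¬cold at each position in order: 0 ✓, 1 ✓, 2 ✓, 3 ✓.
At position 4 the labels are {fan} and the next position 5 has {cold, fan}, so fan → X ¬cold is false there. This is the first violation.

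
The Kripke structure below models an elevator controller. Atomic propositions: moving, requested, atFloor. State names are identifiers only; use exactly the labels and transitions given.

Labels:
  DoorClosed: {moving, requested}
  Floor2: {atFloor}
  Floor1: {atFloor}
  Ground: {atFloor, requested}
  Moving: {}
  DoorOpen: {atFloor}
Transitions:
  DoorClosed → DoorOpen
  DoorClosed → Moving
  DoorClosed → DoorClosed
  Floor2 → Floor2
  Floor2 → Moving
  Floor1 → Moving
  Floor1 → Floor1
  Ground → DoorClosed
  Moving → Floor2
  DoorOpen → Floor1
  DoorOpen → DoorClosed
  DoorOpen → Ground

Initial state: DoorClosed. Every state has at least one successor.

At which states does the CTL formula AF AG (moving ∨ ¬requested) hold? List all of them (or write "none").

States satisfying AG (moving ∨ ¬requested): {Floor2, Floor1, Moving}.
States satisfying AF AG (moving ∨ ¬requested): {Floor2, Floor1, Moving}.

{Floor2, Floor1, Moving}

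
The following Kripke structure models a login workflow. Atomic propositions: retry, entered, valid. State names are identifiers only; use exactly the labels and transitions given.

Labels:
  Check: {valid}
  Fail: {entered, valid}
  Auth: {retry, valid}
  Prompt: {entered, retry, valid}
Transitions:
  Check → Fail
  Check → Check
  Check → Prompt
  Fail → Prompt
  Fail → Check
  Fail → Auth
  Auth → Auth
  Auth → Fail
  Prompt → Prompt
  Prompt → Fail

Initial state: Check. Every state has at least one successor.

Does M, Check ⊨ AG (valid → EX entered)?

Satisfied

States satisfying valid → EX entered: {Check, Fail, Auth, Prompt}.
States satisfying AG (valid → EX entered): {Check, Fail, Auth, Prompt}.
Every state reachable from Check satisfies valid → EX entered.
Check ∈ Sat(AG (valid → EX entered)).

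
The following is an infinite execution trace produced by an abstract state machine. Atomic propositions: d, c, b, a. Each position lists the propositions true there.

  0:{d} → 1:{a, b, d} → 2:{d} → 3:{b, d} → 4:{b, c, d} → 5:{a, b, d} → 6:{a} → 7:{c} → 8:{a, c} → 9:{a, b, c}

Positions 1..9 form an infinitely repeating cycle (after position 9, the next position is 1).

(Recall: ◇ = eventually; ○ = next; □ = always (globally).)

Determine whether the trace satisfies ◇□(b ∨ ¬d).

Violated

□(b ∨ ¬d) is false at every position 0..9, so it never becomes true and ◇□(b ∨ ¬d) fails.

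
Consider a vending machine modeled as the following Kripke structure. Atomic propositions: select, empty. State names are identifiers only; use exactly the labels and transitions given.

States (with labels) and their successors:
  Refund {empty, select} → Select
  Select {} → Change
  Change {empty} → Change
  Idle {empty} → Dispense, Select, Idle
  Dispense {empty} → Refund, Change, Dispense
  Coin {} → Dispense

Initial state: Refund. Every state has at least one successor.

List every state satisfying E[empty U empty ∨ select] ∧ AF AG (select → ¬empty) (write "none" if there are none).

{Refund, Change}

States satisfying empty: {Refund, Change, Idle, Dispense}.
States satisfying empty ∨ select: {Refund, Change, Idle, Dispense}.
States satisfying E[empty U empty ∨ select]: {Refund, Change, Idle, Dispense}.
States satisfying AG (select → ¬empty): {Select, Change}.
States satisfying AF AG (select → ¬empty): {Refund, Select, Change}.
States satisfying E[empty U empty ∨ select] ∧ AF AG (select → ¬empty): {Refund, Change}.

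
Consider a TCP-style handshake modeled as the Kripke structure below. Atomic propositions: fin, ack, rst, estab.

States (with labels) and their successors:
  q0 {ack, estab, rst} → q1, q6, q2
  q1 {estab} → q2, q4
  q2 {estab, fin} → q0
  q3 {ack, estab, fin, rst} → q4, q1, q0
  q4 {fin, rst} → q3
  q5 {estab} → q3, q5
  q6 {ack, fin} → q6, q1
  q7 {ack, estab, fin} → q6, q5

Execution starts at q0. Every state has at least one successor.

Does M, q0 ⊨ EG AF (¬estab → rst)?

Satisfied

States satisfying AF (¬estab → rst): {q0, q1, q2, q3, q4, q5, q7}.
States satisfying EG AF (¬estab → rst): {q0, q1, q2, q3, q4, q5, q7}.
q0 ∈ Sat(EG AF (¬estab → rst)).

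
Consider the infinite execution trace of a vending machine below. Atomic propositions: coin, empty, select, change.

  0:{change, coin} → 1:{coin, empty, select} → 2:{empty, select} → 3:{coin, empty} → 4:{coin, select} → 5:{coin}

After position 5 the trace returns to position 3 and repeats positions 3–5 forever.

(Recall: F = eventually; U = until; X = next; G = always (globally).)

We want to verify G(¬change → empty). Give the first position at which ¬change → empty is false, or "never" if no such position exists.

4

Check ¬change → empty at each position in order: 0 ✓, 1 ✓, 2 ✓, 3 ✓.
At position 4 the labels are {coin, select}, so ¬change → empty is false there. This is the first violation.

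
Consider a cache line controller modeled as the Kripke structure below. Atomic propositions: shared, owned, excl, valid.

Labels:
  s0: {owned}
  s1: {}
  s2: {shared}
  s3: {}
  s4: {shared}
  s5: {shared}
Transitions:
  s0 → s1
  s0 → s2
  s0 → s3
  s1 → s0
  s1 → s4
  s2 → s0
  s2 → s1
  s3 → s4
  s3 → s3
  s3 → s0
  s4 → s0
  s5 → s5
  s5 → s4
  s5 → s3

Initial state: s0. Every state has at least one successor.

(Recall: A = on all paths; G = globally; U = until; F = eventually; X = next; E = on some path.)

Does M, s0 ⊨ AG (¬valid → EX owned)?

States satisfying ¬valid → EX owned: {s1, s2, s3, s4}.
States satisfying AG (¬valid → EX owned): ∅.
s0 is reachable from s0 and violates ¬valid → EX owned, so AG fails at s0.
s0 ∉ Sat(AG (¬valid → EX owned)).

Violated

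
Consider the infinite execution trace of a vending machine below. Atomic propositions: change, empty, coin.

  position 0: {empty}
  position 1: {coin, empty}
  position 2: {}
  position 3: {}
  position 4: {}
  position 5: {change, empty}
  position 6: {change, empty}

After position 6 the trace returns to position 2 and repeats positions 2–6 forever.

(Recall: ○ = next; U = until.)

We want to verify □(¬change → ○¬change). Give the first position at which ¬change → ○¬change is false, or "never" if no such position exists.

Check ¬change → ○¬change at each position in order: 0 ✓, 1 ✓, 2 ✓, 3 ✓.
At position 4 the labels are {} and the next position 5 has {change, empty}, so ¬change → ○¬change is false there. This is the first violation.

4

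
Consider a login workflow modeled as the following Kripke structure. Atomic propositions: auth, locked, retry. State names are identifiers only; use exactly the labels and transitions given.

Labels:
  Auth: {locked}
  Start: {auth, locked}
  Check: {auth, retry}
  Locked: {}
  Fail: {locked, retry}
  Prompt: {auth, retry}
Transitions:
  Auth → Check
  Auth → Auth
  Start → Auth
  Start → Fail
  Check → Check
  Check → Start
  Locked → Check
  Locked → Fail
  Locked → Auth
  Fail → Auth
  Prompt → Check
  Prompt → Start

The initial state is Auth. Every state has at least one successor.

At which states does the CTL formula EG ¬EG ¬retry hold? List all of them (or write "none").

States satisfying ¬EG ¬retry: {Check, Fail, Prompt}.
States satisfying EG ¬EG ¬retry: {Check, Prompt}.

{Check, Prompt}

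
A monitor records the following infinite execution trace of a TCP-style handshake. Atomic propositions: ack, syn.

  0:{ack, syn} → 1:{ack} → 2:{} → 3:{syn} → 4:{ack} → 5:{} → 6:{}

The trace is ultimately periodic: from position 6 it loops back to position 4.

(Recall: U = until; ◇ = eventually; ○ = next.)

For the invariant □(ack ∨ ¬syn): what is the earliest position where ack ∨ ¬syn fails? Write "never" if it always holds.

3

Check ack ∨ ¬syn at each position in order: 0 ✓, 1 ✓, 2 ✓.
At position 3 the labels are {syn}, so ack ∨ ¬syn is false there. This is the first violation.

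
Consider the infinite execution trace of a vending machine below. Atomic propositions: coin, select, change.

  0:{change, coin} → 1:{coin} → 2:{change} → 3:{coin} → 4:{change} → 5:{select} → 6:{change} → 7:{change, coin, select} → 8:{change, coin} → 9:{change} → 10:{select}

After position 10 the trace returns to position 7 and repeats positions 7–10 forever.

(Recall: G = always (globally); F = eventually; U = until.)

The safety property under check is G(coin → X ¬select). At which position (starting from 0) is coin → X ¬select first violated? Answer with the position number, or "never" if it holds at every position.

coin → X ¬select holds at every position 0..10, and those are all the positions the trace ever visits, so the invariant G(coin → X ¬select) is never violated.

never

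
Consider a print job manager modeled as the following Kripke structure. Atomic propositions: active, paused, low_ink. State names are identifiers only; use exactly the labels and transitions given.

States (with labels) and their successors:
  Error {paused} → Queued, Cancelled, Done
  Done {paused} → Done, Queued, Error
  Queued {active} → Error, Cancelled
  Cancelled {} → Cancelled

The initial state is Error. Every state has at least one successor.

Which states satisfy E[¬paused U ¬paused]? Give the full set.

States satisfying ¬paused: {Queued, Cancelled}.
States satisfying E[¬paused U ¬paused]: {Queued, Cancelled}.

{Queued, Cancelled}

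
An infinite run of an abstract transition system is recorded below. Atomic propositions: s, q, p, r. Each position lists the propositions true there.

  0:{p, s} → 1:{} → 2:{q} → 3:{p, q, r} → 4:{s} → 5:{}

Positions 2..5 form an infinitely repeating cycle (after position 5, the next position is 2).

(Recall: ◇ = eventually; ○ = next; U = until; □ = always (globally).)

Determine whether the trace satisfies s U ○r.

Walking from position 0: at position 1, ○r has not yet held and s fails, so s U ○r is false.

Violated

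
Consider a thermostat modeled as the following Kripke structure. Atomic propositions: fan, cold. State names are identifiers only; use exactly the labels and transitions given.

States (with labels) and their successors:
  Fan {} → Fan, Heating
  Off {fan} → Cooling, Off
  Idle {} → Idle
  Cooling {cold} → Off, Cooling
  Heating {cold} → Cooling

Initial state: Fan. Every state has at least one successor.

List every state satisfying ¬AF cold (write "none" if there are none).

{Fan, Off, Idle}

States satisfying cold: {Cooling, Heating}.
States satisfying AF cold: {Cooling, Heating}.
States satisfying ¬AF cold: {Fan, Off, Idle}.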